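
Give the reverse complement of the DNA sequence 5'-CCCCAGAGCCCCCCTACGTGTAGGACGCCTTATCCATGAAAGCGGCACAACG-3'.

5′-CGTTGTGCCGCTTTCATGGATAAGGCGTCCTACACGTAGGGGGGCTCTGGGG-3′

Reading the sequence 3'→5' and pairing each base (A↔T, G↔C) gives the reverse complement directly.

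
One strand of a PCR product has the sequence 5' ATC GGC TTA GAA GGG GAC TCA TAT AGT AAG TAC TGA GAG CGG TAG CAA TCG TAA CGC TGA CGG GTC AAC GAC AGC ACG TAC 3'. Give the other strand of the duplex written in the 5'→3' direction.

5′-GTACGTGCTGTCGTTGACCCGTCAGCGTTACGATTGCTACCGCTCTCAGTACTTACTATATGAGTCCCCTTCTAAGCCGAT-3′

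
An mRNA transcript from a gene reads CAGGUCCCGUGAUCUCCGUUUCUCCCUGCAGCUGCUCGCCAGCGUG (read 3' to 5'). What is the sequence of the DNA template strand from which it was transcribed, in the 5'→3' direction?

5'-GTCCAGGGCACTAGAGGCAAAGAGGGACGTCGACGAGCGGTCGCAC-3'

Written 5'→3' the mRNA is GUGCGACCGCUCGUCGACGUCCCUCUUUGCCUCUAGUGCCCUGGAC, so the coding DNA strand is GTGCGACCGCTCGTCGACGTCCCTCTTTGCCTCTAGTGCCCTGGAC. The template is its reverse complement.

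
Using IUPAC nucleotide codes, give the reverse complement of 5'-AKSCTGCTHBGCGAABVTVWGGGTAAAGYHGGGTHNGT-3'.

5'-ACNDACCCDRCTTTACCCWBABVTTCGCVDAGCAGSMT-3'

Standard pairs A↔T, G↔C; ambiguity codes pair Y↔R, K↔M, W↔W, S↔S, B↔V, H↔D, N↔N. Complement (TMSGACGADVCGCTTVBABWCCCATTTCRDCCCADNCA), then reverse for 5'→3'.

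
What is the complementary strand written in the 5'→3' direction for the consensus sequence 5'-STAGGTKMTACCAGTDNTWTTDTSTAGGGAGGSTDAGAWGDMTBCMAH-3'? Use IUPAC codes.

5'-DTKGVAKHCWTCTHASCCTCCCTASAHAAWANHACTGGTAKMACCTAS-3'

Standard pairs A↔T, G↔C; ambiguity codes pair M↔K, W↔W, S↔S, B↔V, D↔H, N↔N. Complement (SATCCAMKATGGTCAHNAWAAHASATCCCTCCSAHTCTWCHKAVGKTD), then reverse for 5'→3'.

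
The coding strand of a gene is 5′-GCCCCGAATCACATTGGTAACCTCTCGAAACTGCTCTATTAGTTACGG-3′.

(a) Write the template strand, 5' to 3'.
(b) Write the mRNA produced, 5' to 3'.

(a) The template strand is the reverse complement of the coding strand: complement CGGGGCTTAGTGTAACCATTGGAGAGCTTTGACGAGATAATCAATGCC, then reverse.
(b) mRNA matches the coding strand with T→U.

(a) 5'-CCGTAACTAATAGAGCAGTTTCGAGAGGTTACCAATGTGATTCGGGGC-3'
(b) 5'-GCCCCGAAUCACAUUGGUAACCUCUCGAAACUGCUCUAUUAGUUACGG-3'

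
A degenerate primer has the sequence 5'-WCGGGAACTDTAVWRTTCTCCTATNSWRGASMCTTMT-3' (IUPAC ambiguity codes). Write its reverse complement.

Standard pairs A↔T, G↔C; ambiguity codes pair R↔Y, M↔K, W↔W, S↔S, D↔H, V↔B, N↔N. Complement (WGCCCTTGAHATBWYAAGAGGATANSWYCTSKGAAKA), then reverse for 5'→3'.

5′-AKAAGKSTCYWSNATAGGAGAAYWBTAHAGTTCCCGW-3′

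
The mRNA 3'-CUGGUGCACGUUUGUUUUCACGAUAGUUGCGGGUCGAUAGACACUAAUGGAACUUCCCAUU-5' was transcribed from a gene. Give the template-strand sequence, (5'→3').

Written 5'→3' the mRNA is UUACCCUUCAAGGUAAUCACAGAUAGCUGGGCGUUGAUAGCACUUUUGUUUGCACGUGGUC, so the coding DNA strand is TTACCCTTCAAGGTAATCACAGATAGCTGGGCGTTGATAGCACTTTTGTTTGCACGTGGTC. The template is its reverse complement.

5′-GACCACGTGCAAACAAAAGTGCTATCAACGCCCAGCTATCTGTGATTACCTTGAAGGGTAA-3′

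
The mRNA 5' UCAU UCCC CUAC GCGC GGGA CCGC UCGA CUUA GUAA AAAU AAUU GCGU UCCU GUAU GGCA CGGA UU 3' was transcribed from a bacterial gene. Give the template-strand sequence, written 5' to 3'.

5'-AATCCGTGCCATACAGGAACGCAATTATTTTTACTAAGTCGAGCGGTCCCGCGCGTAGGGGAATGA-3'

Replace U with T to get the coding DNA strand: TCATTCCCCTACGCGCGGGACCGCTCGACTTAGTAAAAATAATTGCGTTCCTGTATGGCACGGATT. The template strand is its reverse complement (complement AGTAAGGGGATGCGCGCCCTGGCGAGCTGAATCATTTTTATTAACGCAAGGACATACCGTGCCTAA, then reverse).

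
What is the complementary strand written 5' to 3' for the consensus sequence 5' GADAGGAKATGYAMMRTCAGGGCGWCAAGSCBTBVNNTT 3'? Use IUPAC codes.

Standard pairs A↔T, G↔C; ambiguity codes pair R↔Y, M↔K, W↔W, S↔S, B↔V, D↔H, N↔N. Complement (CTHTCCTMTACRTKKYAGTCCCGCWGTTCSGVAVBNNAA), then reverse for 5'→3'.

5′-AANNBVAVGSCTTGWCGCCCTGAYKKTRCATMTCCTHTC-3′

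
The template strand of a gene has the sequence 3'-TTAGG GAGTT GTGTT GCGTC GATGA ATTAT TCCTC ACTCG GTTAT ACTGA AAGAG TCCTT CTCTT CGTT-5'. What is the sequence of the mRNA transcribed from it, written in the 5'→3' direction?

Reading the template 3'→5' as shown, RNA polymerase pairs each base (A→U, T→A, G↔C) to build mRNA 5'→3' directly.

5′-AAUCCCUCAACACAACGCAGCUACUUAAUAAGGAGUGAGCCAAUAUGACUUUCUCAGGAAGAGAAGCAA-3′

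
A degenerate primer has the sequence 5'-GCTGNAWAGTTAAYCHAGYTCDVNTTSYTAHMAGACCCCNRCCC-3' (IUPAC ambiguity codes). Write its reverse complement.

5′-GGGYNGGGGTCTKDTARSAANBHGARCTDGRTTAACTWTNCAGC-3′

Standard pairs A↔T, G↔C; ambiguity codes pair R↔Y, M↔K, W↔W, S↔S, D↔H, V↔B, N↔N. Complement (CGACNTWTCAATTRGDTCRAGHBNAASRATDKTCTGGGGNYGGG), then reverse for 5'→3'.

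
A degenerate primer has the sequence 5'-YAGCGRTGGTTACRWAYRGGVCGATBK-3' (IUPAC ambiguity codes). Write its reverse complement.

5′-MVATCGBCCYRTWYGTAACCAYCGCTR-3′

Standard pairs A↔T, G↔C; ambiguity codes pair R↔Y, K↔M, W↔W, B↔V. Complement (RTCGCYACCAATGYWTRYCCBGCTAVM), then reverse for 5'→3'.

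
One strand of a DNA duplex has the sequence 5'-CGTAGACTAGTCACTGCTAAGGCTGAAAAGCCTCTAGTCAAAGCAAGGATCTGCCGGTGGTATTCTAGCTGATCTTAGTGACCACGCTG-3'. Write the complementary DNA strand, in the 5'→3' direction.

Pairing A↔T and G↔C gives GCATCTGATCAGTGACGATTCCGACTTTTCGGAGATCAGTTTCGTTCCTAGACGGCCACCATAAGATCGACTAGAATCACTGGTGCGAC, running 3'→5'. Reverse for the 5'→3' convention.

5'-CAGCGTGGTCACTAAGATCAGCTAGAATACCACCGGCAGATCCTTGCTTTGACTAGAGGCTTTTCAGCCTTAGCAGTGACTAGTCTACG-3'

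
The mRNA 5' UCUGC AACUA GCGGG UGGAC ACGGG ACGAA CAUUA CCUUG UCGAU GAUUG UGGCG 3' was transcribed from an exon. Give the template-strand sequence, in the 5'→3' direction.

Replace U with T to get the coding DNA strand: TCTGCAACTAGCGGGTGGACACGGGACGAACATTACCTTGTCGATGATTGTGGCG. The template strand is its reverse complement (complement AGACGTTGATCGCCCACCTGTGCCCTGCTTGTAATGGAACAGCTACTAACACCGC, then reverse).

5'-CGCCACAATCATCGACAAGGTAATGTTCGTCCCGTGTCCACCCGCTAGTTGCAGA-3'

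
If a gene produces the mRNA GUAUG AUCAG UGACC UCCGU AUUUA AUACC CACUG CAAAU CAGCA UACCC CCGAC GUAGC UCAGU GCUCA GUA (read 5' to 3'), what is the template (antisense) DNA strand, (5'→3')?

Replace U with T to get the coding DNA strand: GTATGATCAGTGACCTCCGTATTTAATACCCACTGCAAATCAGCATACCCCCGACGTAGCTCAGTGCTCAGTA. The template strand is its reverse complement (complement CATACTAGTCACTGGAGGCATAAATTATGGGTGACGTTTAGTCGTATGGGGGCTGCATCGAGTCACGAGTCAT, then reverse).

5′-TACTGAGCACTGAGCTACGTCGGGGGTATGCTGATTTGCAGTGGGTATTAAATACGGAGGTCACTGATCATAC-3′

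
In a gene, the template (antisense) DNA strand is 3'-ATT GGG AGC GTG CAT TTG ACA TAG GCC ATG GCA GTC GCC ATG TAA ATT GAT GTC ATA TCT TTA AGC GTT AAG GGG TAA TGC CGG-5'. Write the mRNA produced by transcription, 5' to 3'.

5′-UAACCCUCGCACGUAAACUGUAUCCGGUACCGUCAGCGGUACAUUUAACUACAGUAUAGAAAUUCGCAAUUCCCCAUUACGGCC-3′

Reading the template 3'→5' as shown, RNA polymerase pairs each base (A→U, T→A, G↔C) to build mRNA 5'→3' directly.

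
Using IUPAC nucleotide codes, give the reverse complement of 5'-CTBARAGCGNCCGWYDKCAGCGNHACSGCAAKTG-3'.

5′-CAMTTGCSGTDNCGCTGMHRWCGGNCGCTYTVAG-3′

Standard pairs A↔T, G↔C; ambiguity codes pair R↔Y, K↔M, W↔W, S↔S, B↔V, D↔H, N↔N. Complement (GAVTYTCGCNGGCWRHMGTCGCNDTGSCGTTMAC), then reverse for 5'→3'.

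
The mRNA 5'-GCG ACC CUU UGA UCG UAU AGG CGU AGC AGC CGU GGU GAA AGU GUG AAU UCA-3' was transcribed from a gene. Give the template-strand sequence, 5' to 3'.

5'-TGAATTCACACTTTCACCACGGCTGCTACGCCTATACGATCAAAGGGTCGC-3'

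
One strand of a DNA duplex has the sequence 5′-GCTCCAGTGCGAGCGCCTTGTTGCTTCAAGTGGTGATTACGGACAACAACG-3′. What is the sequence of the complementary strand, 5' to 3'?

5'-CGTTGTTGTCCGTAATCACCACTTGAAGCAACAAGGCGCTCGCACTGGAGC-3'

The complement of GCTCCAGTGCGAGCGCCTTGTTGCTTCAAGTGGTGATTACGGACAACAACG is CGAGGTCACGCTCGCGGAACAACGAAGTTCACCACTAATGCCTGTTGTTGC (A↔T, G↔C). DNA strands are antiparallel, so the complementary strand runs 3'→5'; reversing gives the 5'→3' form.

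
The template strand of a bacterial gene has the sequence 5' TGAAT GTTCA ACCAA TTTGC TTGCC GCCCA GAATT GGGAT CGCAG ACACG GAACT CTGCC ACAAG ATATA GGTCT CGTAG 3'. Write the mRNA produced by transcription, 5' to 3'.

The mRNA has the sequence of the coding strand (reverse complement of the template) with T→U. Reverse complement of TGAATGTTCAACCAATTTGCTTGCCGCCCAGAATTGGGATCGCAGACACGGAACTCTGCCACAAGATATAGGTCTCGTAG is CTACGAGACCTATATCTTGTGGCAGAGTTCCGTGTCTGCGATCCCAATTCTGGGCGGCAAGCAAATTGGTTGAACATTCA; then T→U.

5'-CUACGAGACCUAUAUCUUGUGGCAGAGUUCCGUGUCUGCGAUCCCAAUUCUGGGCGGCAAGCAAAUUGGUUGAACAUUCA-3'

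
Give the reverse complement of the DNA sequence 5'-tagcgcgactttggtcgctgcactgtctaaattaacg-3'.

Reading the sequence 3'→5' and pairing each base (A↔T, G↔C) gives the reverse complement directly.

5'-CGTTAATTTAGACAGTGCAGCGACCAAAGTCGCGCTA-3'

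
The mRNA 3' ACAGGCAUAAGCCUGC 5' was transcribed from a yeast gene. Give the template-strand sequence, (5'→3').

Written 5'→3' the mRNA is CGUCCGAAUACGGACA, so the coding DNA strand is CGTCCGAATACGGACA. The template is its reverse complement.

5'-TGTCCGTATTCGGACG-3'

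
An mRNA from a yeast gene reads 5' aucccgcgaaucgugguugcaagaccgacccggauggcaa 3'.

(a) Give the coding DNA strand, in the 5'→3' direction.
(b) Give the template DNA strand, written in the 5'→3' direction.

(a) 5'-ATCCCGCGAATCGTGGTTGCAAGACCGACCCGGATGGCAA-3'
(b) 5'-TTGCCATCCGGGTCGGTCTTGCAACCACGATTCGCGGGAT-3'

(a) The coding strand matches the mRNA with U→T.
(b) The template strand is the reverse complement of the coding strand.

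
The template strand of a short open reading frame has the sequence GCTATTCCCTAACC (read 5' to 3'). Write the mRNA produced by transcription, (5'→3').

RNA polymerase reads the template 3'→5' and synthesizes mRNA 5'→3' by base-pairing (A→U, T→A, G↔C). The complement of the template is CGATAAGGGATTGG; antiparallel, so 5'→3' the coding strand is GGTTAGGGAATAGC. Replace T with U for the mRNA.

5'-GGUUAGGGAAUAGC-3'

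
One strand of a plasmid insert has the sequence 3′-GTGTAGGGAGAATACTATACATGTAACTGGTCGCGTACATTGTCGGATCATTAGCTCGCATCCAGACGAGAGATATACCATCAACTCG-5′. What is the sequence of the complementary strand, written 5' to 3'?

5'-CACATCCCTCTTATGATATGTACATTGACCAGCGCATGTAACAGCCTAGTAATCGAGCGTAGGTCTGCTCTCTATATGGTAGTTGAGC-3'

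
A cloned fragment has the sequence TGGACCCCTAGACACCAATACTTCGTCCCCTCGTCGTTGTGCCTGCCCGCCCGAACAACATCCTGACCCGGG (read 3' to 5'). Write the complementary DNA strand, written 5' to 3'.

5′-ACCTGGGGATCTGTGGTTATGAAGCAGGGGAGCAGCAACACGGACGGGCGGGCTTGTTGTAGGACTGGGCCC-3′

The strand is given 3'→5', so its complement runs 5'→3' in the same left-to-right order: pair each base A↔T, G↔C.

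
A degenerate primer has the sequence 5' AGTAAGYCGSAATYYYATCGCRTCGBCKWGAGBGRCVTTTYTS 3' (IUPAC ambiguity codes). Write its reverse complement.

Standard pairs A↔T, G↔C; ambiguity codes pair R↔Y, K↔M, W↔W, S↔S, B↔V. Complement (TCATTCRGCSTTARRRTAGCGYAGCVGMWCTCVCYGBAAARAS), then reverse for 5'→3'.

5′-SARAAABGYCVCTCWMGVCGAYGCGATRRRATTSCGRCTTACT-3′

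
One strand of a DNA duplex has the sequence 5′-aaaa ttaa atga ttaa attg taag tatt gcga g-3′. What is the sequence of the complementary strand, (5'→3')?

The complement of AAAATTAAATGATTAAATTGTAAGTATTGCGAG is TTTTAATTTACTAATTTAACATTCATAACGCTC (A↔T, G↔C). DNA strands are antiparallel, so the complementary strand runs 3'→5'; reversing gives the 5'→3' form.

5'-CTCGCAATACTTACAATTTAATCATTTAATTTT-3'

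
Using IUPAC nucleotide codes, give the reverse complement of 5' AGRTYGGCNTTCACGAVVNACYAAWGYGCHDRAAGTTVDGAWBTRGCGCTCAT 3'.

5'-ATGAGCGCYAVWTCHBAACTTYHDGCRCWTTRGTNBBTCGTGAANGCCRAYCT-3'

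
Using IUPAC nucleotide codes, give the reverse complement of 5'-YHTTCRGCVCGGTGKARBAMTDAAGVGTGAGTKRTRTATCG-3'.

Standard pairs A↔T, G↔C; ambiguity codes pair R↔Y, M↔K, B↔V, D↔H. Complement (RDAAGYCGBGCCACMTYVTKAHTTCBCACTCAMYAYATAGC), then reverse for 5'→3'.

5'-CGATAYAYMACTCACBCTTHAKTVYTMCACCGBGCYGAADR-3'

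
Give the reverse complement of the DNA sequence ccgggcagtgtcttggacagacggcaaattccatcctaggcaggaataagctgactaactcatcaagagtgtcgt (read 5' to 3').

Complement each base (A↔T, G↔C): GGCCCGTCACAGAACCTGTCTGCCGTTTAAGGTAGGATCCGTCCTTATTCGACTGATTGAGTAGTTCTCACAGCA. Then reverse.

5'-ACGACACTCTTGATGAGTTAGTCAGCTTATTCCTGCCTAGGATGGAATTTGCCGTCTGTCCAAGACACTGCCCGG-3'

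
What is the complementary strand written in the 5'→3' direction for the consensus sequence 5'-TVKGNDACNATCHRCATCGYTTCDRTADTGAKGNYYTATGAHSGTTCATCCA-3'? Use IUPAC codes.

Standard pairs A↔T, G↔C; ambiguity codes pair R↔Y, K↔M, S↔S, D↔H, V↔B, N↔N. Complement (ABMCNHTGNTAGDYGTAGCRAAGHYATHACTMCNRRATACTDSCAAGTAGGT), then reverse for 5'→3'.

5'-TGGATGAACSDTCATARRNCMTCAHTAYHGAARCGATGYDGATNGTHNCMBA-3'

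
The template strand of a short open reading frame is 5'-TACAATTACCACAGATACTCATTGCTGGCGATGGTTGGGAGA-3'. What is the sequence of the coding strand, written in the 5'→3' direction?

5'-TCTCCCAACCATCGCCAGCAATGAGTATCTGTGGTAATTGTA-3'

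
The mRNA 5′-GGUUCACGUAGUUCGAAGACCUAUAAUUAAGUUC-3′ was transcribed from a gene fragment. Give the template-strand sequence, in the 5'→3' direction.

Replace U with T to get the coding DNA strand: GGTTCACGTAGTTCGAAGACCTATAATTAAGTTC. The template strand is its reverse complement (complement CCAAGTGCATCAAGCTTCTGGATATTAATTCAAG, then reverse).

5'-GAACTTAATTATAGGTCTTCGAACTACGTGAACC-3'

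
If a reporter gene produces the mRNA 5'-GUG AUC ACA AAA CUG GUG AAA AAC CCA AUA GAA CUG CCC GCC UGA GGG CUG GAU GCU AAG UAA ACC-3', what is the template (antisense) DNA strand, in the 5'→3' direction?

Replace U with T to get the coding DNA strand: GTGATCACAAAACTGGTGAAAAACCCAATAGAACTGCCCGCCTGAGGGCTGGATGCTAAGTAAACC. The template strand is its reverse complement (complement CACTAGTGTTTTGACCACTTTTTGGGTTATCTTGACGGGCGGACTCCCGACCTACGATTCATTTGG, then reverse).

5'-GGTTTACTTAGCATCCAGCCCTCAGGCGGGCAGTTCTATTGGGTTTTTCACCAGTTTTGTGATCAC-3'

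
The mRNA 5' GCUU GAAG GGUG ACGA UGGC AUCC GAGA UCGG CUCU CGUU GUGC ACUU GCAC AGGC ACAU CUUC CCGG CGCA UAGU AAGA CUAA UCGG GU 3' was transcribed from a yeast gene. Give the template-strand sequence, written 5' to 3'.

Replace U with T to get the coding DNA strand: GCTTGAAGGGTGACGATGGCATCCGAGATCGGCTCTCGTTGTGCACTTGCACAGGCACATCTTCCCGGCGCATAGTAAGACTAATCGGGT. The template strand is its reverse complement (complement CGAACTTCCCACTGCTACCGTAGGCTCTAGCCGAGAGCAACACGTGAACGTGTCCGTGTAGAAGGGCCGCGTATCATTCTGATTAGCCCA, then reverse).

5'-ACCCGATTAGTCTTACTATGCGCCGGGAAGATGTGCCTGTGCAAGTGCACAACGAGAGCCGATCTCGGATGCCATCGTCACCCTTCAAGC-3'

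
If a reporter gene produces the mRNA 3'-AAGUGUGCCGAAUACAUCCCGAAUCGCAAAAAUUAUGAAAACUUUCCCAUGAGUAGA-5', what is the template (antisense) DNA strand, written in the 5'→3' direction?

Written 5'→3' the mRNA is AGAUGAGUACCCUUUCAAAAGUAUUAAAAACGCUAAGCCCUACAUAAGCCGUGUGAA, so the coding DNA strand is AGATGAGTACCCTTTCAAAAGTATTAAAAACGCTAAGCCCTACATAAGCCGTGTGAA. The template is its reverse complement.

5'-TTCACACGGCTTATGTAGGGCTTAGCGTTTTTAATACTTTTGAAAGGGTACTCATCT-3'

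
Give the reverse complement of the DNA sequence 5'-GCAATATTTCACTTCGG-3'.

5'-CCGAAGTGAAATATTGC-3'

Complement each base (A↔T, G↔C): CGTTATAAAGTGAAGCC. Then reverse.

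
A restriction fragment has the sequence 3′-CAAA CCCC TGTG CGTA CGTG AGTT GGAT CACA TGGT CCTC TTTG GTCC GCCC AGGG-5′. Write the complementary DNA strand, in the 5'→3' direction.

5'-GTTTGGGGACACGCATGCACTCAACCTAGTGTACCAGGAGAAACCAGGCGGGTCCC-3'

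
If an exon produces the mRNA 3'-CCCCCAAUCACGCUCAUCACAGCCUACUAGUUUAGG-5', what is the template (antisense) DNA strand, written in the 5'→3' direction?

Written 5'→3' the mRNA is GGAUUUGAUCAUCCGACACUACUCGCACUAACCCCC, so the coding DNA strand is GGATTTGATCATCCGACACTACTCGCACTAACCCCC. The template is its reverse complement.

5′-GGGGGTTAGTGCGAGTAGTGTCGGATGATCAAATCC-3′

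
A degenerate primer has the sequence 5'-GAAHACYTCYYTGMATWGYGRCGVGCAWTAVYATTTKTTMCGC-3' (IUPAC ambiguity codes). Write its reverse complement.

Standard pairs A↔T, G↔C; ambiguity codes pair R↔Y, M↔K, W↔W, H↔D, V↔B. Complement (CTTDTGRAGRRACKTAWCRCYGCBCGTWATBRTAAAMAAKGCG), then reverse for 5'→3'.

5'-GCGKAAMAAATRBTAWTGCBCGYCRCWATKCARRGARGTDTTC-3'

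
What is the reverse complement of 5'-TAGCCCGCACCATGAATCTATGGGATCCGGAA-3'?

Complement each base (A↔T, G↔C): ATCGGGCGTGGTACTTAGATACCCTAGGCCTT. Then reverse.

5'-TTCCGGATCCCATAGATTCATGGTGCGGGCTA-3'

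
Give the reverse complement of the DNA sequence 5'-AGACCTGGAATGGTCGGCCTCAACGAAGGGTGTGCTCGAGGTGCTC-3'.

Reading the sequence 3'→5' and pairing each base (A↔T, G↔C) gives the reverse complement directly.

5′-GAGCACCTCGAGCACACCCTTCGTTGAGGCCGACCATTCCAGGTCT-3′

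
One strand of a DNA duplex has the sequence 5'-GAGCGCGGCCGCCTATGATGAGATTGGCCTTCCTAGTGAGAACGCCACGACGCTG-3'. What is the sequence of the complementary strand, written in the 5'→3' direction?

Pairing A↔T and G↔C gives CTCGCGCCGGCGGATACTACTCTAACCGGAAGGATCACTCTTGCGGTGCTGCGAC, running 3'→5'. Reverse for the 5'→3' convention.

5'-CAGCGTCGTGGCGTTCTCACTAGGAAGGCCAATCTCATCATAGGCGGCCGCGCTC-3'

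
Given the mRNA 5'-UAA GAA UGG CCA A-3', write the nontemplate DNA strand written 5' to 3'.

5'-TAAGAATGGCCAA-3'

The coding DNA strand has the same 5'→3' sequence as the mRNA with U replaced by T.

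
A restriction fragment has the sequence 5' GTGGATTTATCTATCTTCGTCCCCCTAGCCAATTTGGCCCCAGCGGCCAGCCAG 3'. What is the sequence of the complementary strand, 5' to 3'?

Pairing A↔T and G↔C gives CACCTAAATAGATAGAAGCAGGGGGATCGGTTAAACCGGGGTCGCCGGTCGGTC, running 3'→5'. Reverse for the 5'→3' convention.

5'-CTGGCTGGCCGCTGGGGCCAAATTGGCTAGGGGGACGAAGATAGATAAATCCAC-3'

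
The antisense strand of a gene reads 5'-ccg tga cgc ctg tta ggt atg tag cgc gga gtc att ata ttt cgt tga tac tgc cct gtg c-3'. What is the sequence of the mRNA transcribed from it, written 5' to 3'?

5'-GCACAGGGCAGUAUCAACGAAAUAUAAUGACUCCGCGCUACAUACCUAACAGGCGUCACGG-3'

RNA polymerase reads the template 3'→5' and synthesizes mRNA 5'→3' by base-pairing (A→U, T→A, G↔C). The complement of the template is GGCACTGCGGACAATCCATACATCGCGCCTCAGTAATATAAAGCAACTATGACGGGACACG; antiparallel, so 5'→3' the coding strand is GCACAGGGCAGTATCAACGAAATATAATGACTCCGCGCTACATACCTAACAGGCGTCACGG. Replace T with U for the mRNA.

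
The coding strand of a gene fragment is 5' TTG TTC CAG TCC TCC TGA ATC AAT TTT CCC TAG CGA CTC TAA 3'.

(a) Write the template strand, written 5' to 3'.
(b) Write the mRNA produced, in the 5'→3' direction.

(a) The template strand is the reverse complement of the coding strand: complement AACAAGGTCAGGAGGACTTAGTTAAAAGGGATCGCTGAGATT, then reverse.
(b) mRNA matches the coding strand with T→U.

(a) 5'-TTAGAGTCGCTAGGGAAAATTGATTCAGGAGGACTGGAACAA-3'
(b) 5'-UUGUUCCAGUCCUCCUGAAUCAAUUUUCCCUAGCGACUCUAA-3'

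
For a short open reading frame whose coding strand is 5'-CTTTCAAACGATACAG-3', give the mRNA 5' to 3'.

mRNA has the coding-strand sequence with U in place of T.

5'-CUUUCAAACGAUACAG-3'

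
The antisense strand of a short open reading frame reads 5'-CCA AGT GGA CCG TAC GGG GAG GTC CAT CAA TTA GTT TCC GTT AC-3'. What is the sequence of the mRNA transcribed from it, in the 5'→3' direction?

5'-GUAACGGAAACUAAUUGAUGGACCUCCCCGUACGGUCCACUUGG-3'

The mRNA has the sequence of the coding strand (reverse complement of the template) with T→U. Reverse complement of CCAAGTGGACCGTACGGGGAGGTCCATCAATTAGTTTCCGTTAC is GTAACGGAAACTAATTGATGGACCTCCCCGTACGGTCCACTTGG; then T→U.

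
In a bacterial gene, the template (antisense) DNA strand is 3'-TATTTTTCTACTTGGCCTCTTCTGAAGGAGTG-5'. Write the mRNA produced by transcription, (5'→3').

5'-AUAAAAAGAUGAACCGGAGAAGACUUCCUCAC-3'

Reading the template 3'→5' as shown, RNA polymerase pairs each base (A→U, T→A, G↔C) to build mRNA 5'→3' directly.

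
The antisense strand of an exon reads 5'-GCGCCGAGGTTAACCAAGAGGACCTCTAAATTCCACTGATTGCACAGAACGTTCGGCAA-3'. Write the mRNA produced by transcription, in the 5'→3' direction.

5'-UUGCCGAACGUUCUGUGCAAUCAGUGGAAUUUAGAGGUCCUCUUGGUUAACCUCGGCGC-3'

The mRNA has the sequence of the coding strand (reverse complement of the template) with T→U. Reverse complement of GCGCCGAGGTTAACCAAGAGGACCTCTAAATTCCACTGATTGCACAGAACGTTCGGCAA is TTGCCGAACGTTCTGTGCAATCAGTGGAATTTAGAGGTCCTCTTGGTTAACCTCGGCGC; then T→U.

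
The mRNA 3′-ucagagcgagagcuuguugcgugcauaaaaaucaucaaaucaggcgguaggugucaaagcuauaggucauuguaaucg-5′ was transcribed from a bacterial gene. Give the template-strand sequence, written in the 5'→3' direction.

5'-AGTCTCGCTCTCGAACAACGCACGTATTTTTAGTAGTTTAGTCCGCCATCCACAGTTTCGATATCCAGTAACATTAGC-3'

Written 5'→3' the mRNA is GCUAAUGUUACUGGAUAUCGAAACUGUGGAUGGCGGACUAAACUACUAAAAAUACGUGCGUUGUUCGAGAGCGAGACU, so the coding DNA strand is GCTAATGTTACTGGATATCGAAACTGTGGATGGCGGACTAAACTACTAAAAATACGTGCGTTGTTCGAGAGCGAGACT. The template is its reverse complement.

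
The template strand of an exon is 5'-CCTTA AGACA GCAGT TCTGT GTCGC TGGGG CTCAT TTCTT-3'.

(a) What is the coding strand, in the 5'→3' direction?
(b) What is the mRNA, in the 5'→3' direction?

(a) The coding strand is the reverse complement of the template: complement GGAATTCTGTCGTCAAGACACAGCGACCCCGAGTAAAGAA, then reverse.
(b) mRNA has the coding-strand sequence with T→U.

(a) 5'-AAGAAATGAGCCCCAGCGACACAGAACTGCTGTCTTAAGG-3'
(b) 5′-AAGAAAUGAGCCCCAGCGACACAGAACUGCUGUCUUAAGG-3′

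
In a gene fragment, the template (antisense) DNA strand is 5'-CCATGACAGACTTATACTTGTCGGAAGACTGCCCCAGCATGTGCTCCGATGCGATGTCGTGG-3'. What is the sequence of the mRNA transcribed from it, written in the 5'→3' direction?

RNA polymerase reads the template 3'→5' and synthesizes mRNA 5'→3' by base-pairing (A→U, T→A, G↔C). The complement of the template is GGTACTGTCTGAATATGAACAGCCTTCTGACGGGGTCGTACACGAGGCTACGCTACAGCACC; antiparallel, so 5'→3' the coding strand is CCACGACATCGCATCGGAGCACATGCTGGGGCAGTCTTCCGACAAGTATAAGTCTGTCATGG. Replace T with U for the mRNA.

5'-CCACGACAUCGCAUCGGAGCACAUGCUGGGGCAGUCUUCCGACAAGUAUAAGUCUGUCAUGG-3'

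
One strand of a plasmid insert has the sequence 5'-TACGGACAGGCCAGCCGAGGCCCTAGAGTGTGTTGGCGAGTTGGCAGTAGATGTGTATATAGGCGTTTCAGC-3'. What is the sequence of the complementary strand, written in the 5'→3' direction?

5'-GCTGAAACGCCTATATACACATCTACTGCCAACTCGCCAACACACTCTAGGGCCTCGGCTGGCCTGTCCGTA-3'

The complement of TACGGACAGGCCAGCCGAGGCCCTAGAGTGTGTTGGCGAGTTGGCAGTAGATGTGTATATAGGCGTTTCAGC is ATGCCTGTCCGGTCGGCTCCGGGATCTCACACAACCGCTCAACCGTCATCTACACATATATCCGCAAAGTCG (A↔T, G↔C). DNA strands are antiparallel, so the complementary strand runs 3'→5'; reversing gives the 5'→3' form.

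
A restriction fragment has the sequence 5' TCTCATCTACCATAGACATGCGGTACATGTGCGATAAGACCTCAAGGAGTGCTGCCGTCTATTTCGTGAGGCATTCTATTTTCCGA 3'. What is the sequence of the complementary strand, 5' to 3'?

5′-TCGGAAAATAGAATGCCTCACGAAATAGACGGCAGCACTCCTTGAGGTCTTATCGCACATGTACCGCATGTCTATGGTAGATGAGA-3′

Pairing A↔T and G↔C gives AGAGTAGATGGTATCTGTACGCCATGTACACGCTATTCTGGAGTTCCTCACGACGGCAGATAAAGCACTCCGTAAGATAAAAGGCT, running 3'→5'. Reverse for the 5'→3' convention.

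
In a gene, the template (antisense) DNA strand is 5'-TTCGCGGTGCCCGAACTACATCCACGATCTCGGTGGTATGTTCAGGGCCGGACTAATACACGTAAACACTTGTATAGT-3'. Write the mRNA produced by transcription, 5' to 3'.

5'-ACUAUACAAGUGUUUACGUGUAUUAGUCCGGCCCUGAACAUACCACCGAGAUCGUGGAUGUAGUUCGGGCACCGCGAA-3'

The mRNA has the sequence of the coding strand (reverse complement of the template) with T→U. Reverse complement of TTCGCGGTGCCCGAACTACATCCACGATCTCGGTGGTATGTTCAGGGCCGGACTAATACACGTAAACACTTGTATAGT is ACTATACAAGTGTTTACGTGTATTAGTCCGGCCCTGAACATACCACCGAGATCGTGGATGTAGTTCGGGCACCGCGAA; then T→U.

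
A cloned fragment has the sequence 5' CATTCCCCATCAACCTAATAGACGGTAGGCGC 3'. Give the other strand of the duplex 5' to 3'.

The complement of CATTCCCCATCAACCTAATAGACGGTAGGCGC is GTAAGGGGTAGTTGGATTATCTGCCATCCGCG (A↔T, G↔C). DNA strands are antiparallel, so the complementary strand runs 3'→5'; reversing gives the 5'→3' form.

5'-GCGCCTACCGTCTATTAGGTTGATGGGGAATG-3'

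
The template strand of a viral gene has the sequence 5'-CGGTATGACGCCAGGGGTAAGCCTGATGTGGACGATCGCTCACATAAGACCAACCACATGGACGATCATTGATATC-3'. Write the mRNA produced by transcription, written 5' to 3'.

5'-GAUAUCAAUGAUCGUCCAUGUGGUUGGUCUUAUGUGAGCGAUCGUCCACAUCAGGCUUACCCCUGGCGUCAUACCG-3'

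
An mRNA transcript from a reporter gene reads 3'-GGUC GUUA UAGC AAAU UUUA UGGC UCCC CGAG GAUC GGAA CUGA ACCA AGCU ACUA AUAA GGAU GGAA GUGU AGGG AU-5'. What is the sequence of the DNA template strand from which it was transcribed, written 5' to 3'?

Written 5'→3' the mRNA is UAGGGAUGUGAAGGUAGGAAUAAUCAUCGAACCAAGUCAAGGCUAGGAGCCCCUCGGUAUUUUAAACGAUAUUGCUGG, so the coding DNA strand is TAGGGATGTGAAGGTAGGAATAATCATCGAACCAAGTCAAGGCTAGGAGCCCCTCGGTATTTTAAACGATATTGCTGG. The template is its reverse complement.

5'-CCAGCAATATCGTTTAAAATACCGAGGGGCTCCTAGCCTTGACTTGGTTCGATGATTATTCCTACCTTCACATCCCTA-3'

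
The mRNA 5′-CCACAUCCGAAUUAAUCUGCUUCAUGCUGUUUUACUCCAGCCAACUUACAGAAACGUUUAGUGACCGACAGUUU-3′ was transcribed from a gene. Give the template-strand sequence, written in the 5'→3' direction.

5'-AAACTGTCGGTCACTAAACGTTTCTGTAAGTTGGCTGGAGTAAAACAGCATGAAGCAGATTAATTCGGATGTGG-3'

Replace U with T to get the coding DNA strand: CCACATCCGAATTAATCTGCTTCATGCTGTTTTACTCCAGCCAACTTACAGAAACGTTTAGTGACCGACAGTTT. The template strand is its reverse complement (complement GGTGTAGGCTTAATTAGACGAAGTACGACAAAATGAGGTCGGTTGAATGTCTTTGCAAATCACTGGCTGTCAAA, then reverse).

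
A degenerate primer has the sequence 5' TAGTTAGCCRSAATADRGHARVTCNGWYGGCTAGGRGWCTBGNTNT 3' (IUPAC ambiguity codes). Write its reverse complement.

Standard pairs A↔T, G↔C; ambiguity codes pair R↔Y, W↔W, S↔S, B↔V, D↔H, N↔N. Complement (ATCAATCGGYSTTATHYCDTYBAGNCWRCCGATCCYCWGAVCNANA), then reverse for 5'→3'.

5′-ANANCVAGWCYCCTAGCCRWCNGABYTDCYHTATTSYGGCTAACTA-3′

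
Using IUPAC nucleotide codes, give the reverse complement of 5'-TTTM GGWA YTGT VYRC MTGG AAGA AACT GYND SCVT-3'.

Standard pairs A↔T, G↔C; ambiguity codes pair R↔Y, M↔K, W↔W, S↔S, D↔H, V↔B, N↔N. Complement (AAAKCCWTRACABRYGKACCTTCTTTGACRNHSGBA), then reverse for 5'→3'.

5′-ABGSHNRCAGTTTCTTCCAKGYRBACARTWCCKAAA-3′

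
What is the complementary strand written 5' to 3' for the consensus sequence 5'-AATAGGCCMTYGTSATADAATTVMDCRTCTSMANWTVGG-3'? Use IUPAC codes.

5'-CCBAWNTKSAGAYGHKBAATTHTATSACRAKGGCCTATT-3'

Standard pairs A↔T, G↔C; ambiguity codes pair R↔Y, M↔K, W↔W, S↔S, D↔H, V↔B, N↔N. Complement (TTATCCGGKARCASTATHTTAABKHGYAGASKTNWABCC), then reverse for 5'→3'.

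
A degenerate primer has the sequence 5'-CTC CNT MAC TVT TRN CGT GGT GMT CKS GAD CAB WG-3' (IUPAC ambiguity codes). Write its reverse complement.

5'-CWVTGHTCSMGAKCACCACGNYAABAGTKANGGAG-3'

Standard pairs A↔T, G↔C; ambiguity codes pair R↔Y, M↔K, W↔W, S↔S, B↔V, D↔H, N↔N. Complement (GAGGNAKTGABAAYNGCACCACKAGMSCTHGTVWC), then reverse for 5'→3'.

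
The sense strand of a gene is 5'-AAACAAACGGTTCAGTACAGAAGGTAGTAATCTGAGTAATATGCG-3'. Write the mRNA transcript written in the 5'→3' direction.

5′-AAACAAACGGUUCAGUACAGAAGGUAGUAAUCUGAGUAAUAUGCG-3′

mRNA has the coding-strand sequence with U in place of T.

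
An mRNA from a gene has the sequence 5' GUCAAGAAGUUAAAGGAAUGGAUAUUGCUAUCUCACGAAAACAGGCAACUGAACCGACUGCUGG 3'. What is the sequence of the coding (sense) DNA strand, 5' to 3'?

5'-GTCAAGAAGTTAAAGGAATGGATATTGCTATCTCACGAAAACAGGCAACTGAACCGACTGCTGG-3'

The coding DNA strand has the same 5'→3' sequence as the mRNA with U replaced by T.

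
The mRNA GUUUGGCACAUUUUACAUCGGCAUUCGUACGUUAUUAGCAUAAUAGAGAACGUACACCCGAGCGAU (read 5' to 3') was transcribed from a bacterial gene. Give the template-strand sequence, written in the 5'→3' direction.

Replace U with T to get the coding DNA strand: GTTTGGCACATTTTACATCGGCATTCGTACGTTATTAGCATAATAGAGAACGTACACCCGAGCGAT. The template strand is its reverse complement (complement CAAACCGTGTAAAATGTAGCCGTAAGCATGCAATAATCGTATTATCTCTTGCATGTGGGCTCGCTA, then reverse).

5'-ATCGCTCGGGTGTACGTTCTCTATTATGCTAATAACGTACGAATGCCGATGTAAAATGTGCCAAAC-3'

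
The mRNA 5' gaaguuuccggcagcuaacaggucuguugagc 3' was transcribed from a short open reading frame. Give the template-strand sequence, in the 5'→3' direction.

5'-GCTCAACAGACCTGTTAGCTGCCGGAAACTTC-3'

Replace U with T to get the coding DNA strand: GAAGTTTCCGGCAGCTAACAGGTCTGTTGAGC. The template strand is its reverse complement (complement CTTCAAAGGCCGTCGATTGTCCAGACAACTCG, then reverse).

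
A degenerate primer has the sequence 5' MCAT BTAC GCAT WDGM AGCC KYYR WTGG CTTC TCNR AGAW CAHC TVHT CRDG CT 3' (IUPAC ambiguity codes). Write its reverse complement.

Standard pairs A↔T, G↔C; ambiguity codes pair R↔Y, M↔K, W↔W, B↔V, D↔H, N↔N. Complement (KGTAVATGCGTAWHCKTCGGMRRYWACCGAAGAGNYTCTWGTDGABDAGYHCGA), then reverse for 5'→3'.

5′-AGCHYGADBAGDTGWTCTYNGAGAAGCCAWYRRMGGCTKCHWATGCGTAVATGK-3′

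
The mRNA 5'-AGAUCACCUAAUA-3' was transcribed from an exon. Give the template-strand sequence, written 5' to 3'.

Replace U with T to get the coding DNA strand: AGATCACCTAATA. The template strand is its reverse complement (complement TCTAGTGGATTAT, then reverse).

5'-TATTAGGTGATCT-3'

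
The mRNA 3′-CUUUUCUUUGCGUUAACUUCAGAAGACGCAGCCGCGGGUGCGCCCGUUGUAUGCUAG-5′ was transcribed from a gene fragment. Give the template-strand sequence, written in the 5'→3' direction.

5'-GAAAAGAAACGCAATTGAAGTCTTCTGCGTCGGCGCCCACGCGGGCAACATACGATC-3'

Written 5'→3' the mRNA is GAUCGUAUGUUGCCCGCGUGGGCGCCGACGCAGAAGACUUCAAUUGCGUUUCUUUUC, so the coding DNA strand is GATCGTATGTTGCCCGCGTGGGCGCCGACGCAGAAGACTTCAATTGCGTTTCTTTTC. The template is its reverse complement.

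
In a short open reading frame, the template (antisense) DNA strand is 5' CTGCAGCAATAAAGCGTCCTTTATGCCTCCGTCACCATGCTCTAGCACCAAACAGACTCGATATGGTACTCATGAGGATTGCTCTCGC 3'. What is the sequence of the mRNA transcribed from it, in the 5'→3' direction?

5′-GCGAGAGCAAUCCUCAUGAGUACCAUAUCGAGUCUGUUUGGUGCUAGAGCAUGGUGACGGAGGCAUAAAGGACGCUUUAUUGCUGCAG-3′

The mRNA has the sequence of the coding strand (reverse complement of the template) with T→U. Reverse complement of CTGCAGCAATAAAGCGTCCTTTATGCCTCCGTCACCATGCTCTAGCACCAAACAGACTCGATATGGTACTCATGAGGATTGCTCTCGC is GCGAGAGCAATCCTCATGAGTACCATATCGAGTCTGTTTGGTGCTAGAGCATGGTGACGGAGGCATAAAGGACGCTTTATTGCTGCAG; then T→U.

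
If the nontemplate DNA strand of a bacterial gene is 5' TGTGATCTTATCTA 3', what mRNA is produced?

5'-UGUGAUCUUAUCUA-3'

The mRNA is synthesized from the template strand, so it matches the coding strand with T replaced by U.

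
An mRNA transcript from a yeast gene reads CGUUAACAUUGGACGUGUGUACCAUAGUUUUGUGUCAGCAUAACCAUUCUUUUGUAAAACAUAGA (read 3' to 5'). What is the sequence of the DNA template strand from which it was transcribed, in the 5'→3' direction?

5'-GCAATTGTAACCTGCACACATGGTATCAAAACACAGTCGTATTGGTAAGAAAACATTTTGTATCT-3'

Written 5'→3' the mRNA is AGAUACAAAAUGUUUUCUUACCAAUACGACUGUGUUUUGAUACCAUGUGUGCAGGUUACAAUUGC, so the coding DNA strand is AGATACAAAATGTTTTCTTACCAATACGACTGTGTTTTGATACCATGTGTGCAGGTTACAATTGC. The template is its reverse complement.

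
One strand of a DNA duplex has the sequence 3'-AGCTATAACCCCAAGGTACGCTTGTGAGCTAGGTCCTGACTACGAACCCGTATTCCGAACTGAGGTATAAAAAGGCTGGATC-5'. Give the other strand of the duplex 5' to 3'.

The strand is given 3'→5', so its complement runs 5'→3' in the same left-to-right order: pair each base A↔T, G↔C.

5'-TCGATATTGGGGTTCCATGCGAACACTCGATCCAGGACTGATGCTTGGGCATAAGGCTTGACTCCATATTTTTCCGACCTAG-3'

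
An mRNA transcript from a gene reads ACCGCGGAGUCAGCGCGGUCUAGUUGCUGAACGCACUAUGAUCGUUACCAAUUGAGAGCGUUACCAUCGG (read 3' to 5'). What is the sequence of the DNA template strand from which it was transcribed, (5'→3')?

5'-TGGCGCCTCAGTCGCGCCAGATCAACGACTTGCGTGATACTAGCAATGGTTAACTCTCGCAATGGTAGCC-3'

Written 5'→3' the mRNA is GGCUACCAUUGCGAGAGUUAACCAUUGCUAGUAUCACGCAAGUCGUUGAUCUGGCGCGACUGAGGCGCCA, so the coding DNA strand is GGCTACCATTGCGAGAGTTAACCATTGCTAGTATCACGCAAGTCGTTGATCTGGCGCGACTGAGGCGCCA. The template is its reverse complement.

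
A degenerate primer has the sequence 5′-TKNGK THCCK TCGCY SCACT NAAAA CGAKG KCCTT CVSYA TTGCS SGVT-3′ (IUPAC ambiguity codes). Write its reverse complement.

Standard pairs A↔T, G↔C; ambiguity codes pair Y↔R, K↔M, S↔S, H↔D, V↔B, N↔N. Complement (AMNCMADGGMAGCGRSGTGANTTTTGCTMCMGGAAGBSRTAACGSSCBA), then reverse for 5'→3'.

5′-ABCSSGCAATRSBGAAGGMCMTCGTTTTNAGTGSRGCGAMGGDAMCNMA-3′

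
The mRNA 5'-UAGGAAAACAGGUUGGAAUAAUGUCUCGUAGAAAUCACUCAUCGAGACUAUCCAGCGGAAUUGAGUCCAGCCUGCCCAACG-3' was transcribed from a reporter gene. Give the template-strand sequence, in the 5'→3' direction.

Replace U with T to get the coding DNA strand: TAGGAAAACAGGTTGGAATAATGTCTCGTAGAAATCACTCATCGAGACTATCCAGCGGAATTGAGTCCAGCCTGCCCAACG. The template strand is its reverse complement (complement ATCCTTTTGTCCAACCTTATTACAGAGCATCTTTAGTGAGTAGCTCTGATAGGTCGCCTTAACTCAGGTCGGACGGGTTGC, then reverse).

5′-CGTTGGGCAGGCTGGACTCAATTCCGCTGGATAGTCTCGATGAGTGATTTCTACGAGACATTATTCCAACCTGTTTTCCTA-3′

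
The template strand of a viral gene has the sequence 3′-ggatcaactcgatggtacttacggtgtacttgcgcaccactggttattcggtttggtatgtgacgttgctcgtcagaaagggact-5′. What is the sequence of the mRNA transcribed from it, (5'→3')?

Reading the template 3'→5' as shown, RNA polymerase pairs each base (A→U, T→A, G↔C) to build mRNA 5'→3' directly.

5'-CCUAGUUGAGCUACCAUGAAUGCCACAUGAACGCGUGGUGACCAAUAAGCCAAACCAUACACUGCAACGAGCAGUCUUUCCCUGA-3'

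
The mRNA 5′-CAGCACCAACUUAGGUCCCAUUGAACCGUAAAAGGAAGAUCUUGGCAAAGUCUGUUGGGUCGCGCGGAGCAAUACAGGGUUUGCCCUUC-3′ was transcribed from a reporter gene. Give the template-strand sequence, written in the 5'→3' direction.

5′-GAAGGGCAAACCCTGTATTGCTCCGCGCGACCCAACAGACTTTGCCAAGATCTTCCTTTTACGGTTCAATGGGACCTAAGTTGGTGCTG-3′

Replace U with T to get the coding DNA strand: CAGCACCAACTTAGGTCCCATTGAACCGTAAAAGGAAGATCTTGGCAAAGTCTGTTGGGTCGCGCGGAGCAATACAGGGTTTGCCCTTC. The template strand is its reverse complement (complement GTCGTGGTTGAATCCAGGGTAACTTGGCATTTTCCTTCTAGAACCGTTTCAGACAACCCAGCGCGCCTCGTTATGTCCCAAACGGGAAG, then reverse).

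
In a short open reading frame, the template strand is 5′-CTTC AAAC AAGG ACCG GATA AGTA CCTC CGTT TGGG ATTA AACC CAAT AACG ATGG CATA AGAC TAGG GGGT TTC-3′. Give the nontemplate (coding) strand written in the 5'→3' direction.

The coding strand is complementary and antiparallel to the template: take the complement (A↔T, G↔C) and reverse.

5'-GAAACCCCCTAGTCTTATGCCATCGTTATTGGGTTTAATCCCAAACGGAGGTACTTATCCGGTCCTTGTTTGAAG-3'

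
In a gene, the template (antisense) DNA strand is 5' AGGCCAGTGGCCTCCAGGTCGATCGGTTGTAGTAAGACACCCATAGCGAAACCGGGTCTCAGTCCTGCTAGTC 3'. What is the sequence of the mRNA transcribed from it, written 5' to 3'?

The mRNA has the sequence of the coding strand (reverse complement of the template) with T→U. Reverse complement of AGGCCAGTGGCCTCCAGGTCGATCGGTTGTAGTAAGACACCCATAGCGAAACCGGGTCTCAGTCCTGCTAGTC is GACTAGCAGGACTGAGACCCGGTTTCGCTATGGGTGTCTTACTACAACCGATCGACCTGGAGGCCACTGGCCT; then T→U.

5'-GACUAGCAGGACUGAGACCCGGUUUCGCUAUGGGUGUCUUACUACAACCGAUCGACCUGGAGGCCACUGGCCU-3'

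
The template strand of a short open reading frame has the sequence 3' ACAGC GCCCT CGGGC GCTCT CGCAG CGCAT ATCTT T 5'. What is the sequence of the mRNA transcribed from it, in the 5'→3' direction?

Reading the template 3'→5' as shown, RNA polymerase pairs each base (A→U, T→A, G↔C) to build mRNA 5'→3' directly.

5′-UGUCGCGGGAGCCCGCGAGAGCGUCGCGUAUAGAAA-3′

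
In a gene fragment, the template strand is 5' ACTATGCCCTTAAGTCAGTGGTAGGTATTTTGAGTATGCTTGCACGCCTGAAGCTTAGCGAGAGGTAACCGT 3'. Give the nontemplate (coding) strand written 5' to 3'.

The coding strand is complementary and antiparallel to the template: take the complement (A↔T, G↔C) and reverse.

5'-ACGGTTACCTCTCGCTAAGCTTCAGGCGTGCAAGCATACTCAAAATACCTACCACTGACTTAAGGGCATAGT-3'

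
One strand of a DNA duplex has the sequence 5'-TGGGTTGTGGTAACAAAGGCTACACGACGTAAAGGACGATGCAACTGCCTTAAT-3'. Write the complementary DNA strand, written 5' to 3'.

5'-ATTAAGGCAGTTGCATCGTCCTTTACGTCGTGTAGCCTTTGTTACCACAACCCA-3'

The complement of TGGGTTGTGGTAACAAAGGCTACACGACGTAAAGGACGATGCAACTGCCTTAAT is ACCCAACACCATTGTTTCCGATGTGCTGCATTTCCTGCTACGTTGACGGAATTA (A↔T, G↔C). DNA strands are antiparallel, so the complementary strand runs 3'→5'; reversing gives the 5'→3' form.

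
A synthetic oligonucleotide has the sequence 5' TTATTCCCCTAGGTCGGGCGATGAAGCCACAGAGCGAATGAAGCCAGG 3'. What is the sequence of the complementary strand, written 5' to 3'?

5'-CCTGGCTTCATTCGCTCTGTGGCTTCATCGCCCGACCTAGGGGAATAA-3'

Pairing A↔T and G↔C gives AATAAGGGGATCCAGCCCGCTACTTCGGTGTCTCGCTTACTTCGGTCC, running 3'→5'. Reverse for the 5'→3' convention.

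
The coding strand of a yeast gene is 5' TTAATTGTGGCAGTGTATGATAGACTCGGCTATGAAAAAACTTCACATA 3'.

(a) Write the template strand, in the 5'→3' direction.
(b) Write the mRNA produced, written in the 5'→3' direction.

(a) The template strand is the reverse complement of the coding strand: complement AATTAACACCGTCACATACTATCTGAGCCGATACTTTTTTGAAGTGTAT, then reverse.
(b) mRNA matches the coding strand with T→U.

(a) 5'-TATGTGAAGTTTTTTCATAGCCGAGTCTATCATACACTGCCACAATTAA-3'
(b) 5′-UUAAUUGUGGCAGUGUAUGAUAGACUCGGCUAUGAAAAAACUUCACAUA-3′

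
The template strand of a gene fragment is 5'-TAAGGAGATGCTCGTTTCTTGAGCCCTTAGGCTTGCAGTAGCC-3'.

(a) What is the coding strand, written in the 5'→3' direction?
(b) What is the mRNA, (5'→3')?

(a) The coding strand is the reverse complement of the template: complement ATTCCTCTACGAGCAAAGAACTCGGGAATCCGAACGTCATCGG, then reverse.
(b) mRNA has the coding-strand sequence with T→U.

(a) 5'-GGCTACTGCAAGCCTAAGGGCTCAAGAAACGAGCATCTCCTTA-3'
(b) 5'-GGCUACUGCAAGCCUAAGGGCUCAAGAAACGAGCAUCUCCUUA-3'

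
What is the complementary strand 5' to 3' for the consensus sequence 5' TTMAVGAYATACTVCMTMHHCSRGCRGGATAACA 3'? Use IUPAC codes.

5'-TGTTATCCYGCYSGDDKAKGBAGTATRTCBTKAA-3'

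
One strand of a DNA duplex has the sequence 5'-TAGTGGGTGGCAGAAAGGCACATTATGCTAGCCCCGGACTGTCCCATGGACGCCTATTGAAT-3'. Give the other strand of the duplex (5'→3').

5'-ATTCAATAGGCGTCCATGGGACAGTCCGGGGCTAGCATAATGTGCCTTTCTGCCACCCACTA-3'

The complement of TAGTGGGTGGCAGAAAGGCACATTATGCTAGCCCCGGACTGTCCCATGGACGCCTATTGAAT is ATCACCCACCGTCTTTCCGTGTAATACGATCGGGGCCTGACAGGGTACCTGCGGATAACTTA (A↔T, G↔C). DNA strands are antiparallel, so the complementary strand runs 3'→5'; reversing gives the 5'→3' form.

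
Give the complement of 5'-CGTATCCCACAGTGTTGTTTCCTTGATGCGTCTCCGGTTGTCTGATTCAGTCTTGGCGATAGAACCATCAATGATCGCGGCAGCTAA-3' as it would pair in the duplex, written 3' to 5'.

3'-GCATAGGGTGTCACAACAAAGGAACTACGCAGAGGCCAACAGACTAAGTCAGAACCGCTATCTTGGTAGTTACTAGCGCCGTCGATT-5'

Base-pairing A↔T, G↔C gives the complement. The complementary strand is antiparallel, so paired with a 5'→3' strand it runs 3'→5'.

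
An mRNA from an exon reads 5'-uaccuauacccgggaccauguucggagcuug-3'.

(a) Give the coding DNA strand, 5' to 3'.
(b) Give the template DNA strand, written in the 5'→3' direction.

(a) 5′-TACCTATACCCGGGACCATGTTCGGAGCTTG-3′
(b) 5'-CAAGCTCCGAACATGGTCCCGGGTATAGGTA-3'

(a) The coding strand matches the mRNA with U→T.
(b) The template strand is the reverse complement of the coding strand.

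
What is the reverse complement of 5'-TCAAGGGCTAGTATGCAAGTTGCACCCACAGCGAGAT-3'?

5'-ATCTCGCTGTGGGTGCAACTTGCATACTAGCCCTTGA-3'

Reading the sequence 3'→5' and pairing each base (A↔T, G↔C) gives the reverse complement directly.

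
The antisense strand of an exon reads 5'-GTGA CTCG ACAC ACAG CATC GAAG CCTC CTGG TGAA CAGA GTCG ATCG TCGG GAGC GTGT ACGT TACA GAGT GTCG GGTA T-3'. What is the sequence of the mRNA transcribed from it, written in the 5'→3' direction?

5'-AUACCCGACACUCUGUAACGUACACGCUCCCGACGAUCGACUCUGUUCACCAGGAGGCUUCGAUGCUGUGUGUCGAGUCAC-3'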